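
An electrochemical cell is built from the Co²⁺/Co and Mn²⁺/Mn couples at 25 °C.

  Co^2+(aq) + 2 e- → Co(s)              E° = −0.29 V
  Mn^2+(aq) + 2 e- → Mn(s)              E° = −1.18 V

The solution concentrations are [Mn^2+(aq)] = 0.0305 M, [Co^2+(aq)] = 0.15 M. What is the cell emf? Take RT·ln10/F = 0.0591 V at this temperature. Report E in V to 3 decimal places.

Co²⁺/Co is reduced (cathode, E° = −0.29 V) and Mn²⁺/Mn is oxidized (anode).
E°cell = −0.29 − (−1.18) = +0.89 V, with n = 2 electrons transferred.
For the overall reaction Co^2+(aq) + Mn(s) → Co(s) + Mn^2+(aq), Q = [Mn^2+(aq)] / [Co^2+(aq)] = 0.203, giving log Q = −0.692.
Applying E = E° − (RT ln10/nF)·log Q gives +0.89 − (0.0591/2)(−0.692) = +0.910 V.

+0.910 V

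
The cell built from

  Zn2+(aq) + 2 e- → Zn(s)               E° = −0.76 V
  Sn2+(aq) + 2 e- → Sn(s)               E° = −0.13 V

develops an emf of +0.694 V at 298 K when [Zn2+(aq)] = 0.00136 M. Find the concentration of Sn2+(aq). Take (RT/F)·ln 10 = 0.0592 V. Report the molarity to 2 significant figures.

Sn²⁺/Sn is the cathode (higher E°); E°cell = −0.13 − (−0.76) = +0.63 V with n = 2.
From the Nernst equation, log Q = n(E° − E)/0.0592 = 2·(+0.63 − (+0.694))/0.0592 = −2.162.
Balancing electrons gives Sn2+(aq) + Zn(s) → Sn(s) + Zn2+(aq); thus Q = [Zn2+(aq)] / [Sn2+(aq)].
Isolating [Sn2+(aq)] in Q = 10^{−2.162} yields log [Sn2+(aq)] = −0.704, i.e. 0.20 M.

0.20 M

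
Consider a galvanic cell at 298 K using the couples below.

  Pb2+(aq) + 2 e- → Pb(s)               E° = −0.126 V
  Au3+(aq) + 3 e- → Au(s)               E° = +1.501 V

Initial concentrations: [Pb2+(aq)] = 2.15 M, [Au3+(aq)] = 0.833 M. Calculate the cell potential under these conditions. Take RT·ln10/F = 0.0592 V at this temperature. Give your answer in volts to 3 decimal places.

Au³⁺/Au is reduced (cathode, E° = +1.501 V) and Pb²⁺/Pb is oxidized (anode).
The standard potential is +1.501 − (−0.126) = +1.627 V and the balanced reaction transfers n = 6 electrons.
Balancing gives 2 Au3+(aq) + 3 Pb(s) → 2 Au(s) + 3 Pb2+(aq); hence Q = [Pb2+(aq)]^3 / [Au3+(aq)]^2 = 14.3 (log Q = 1.156).
By the Nernst equation, E = +1.627 − (0.0592/6)·(1.156) = +1.616 V.

+1.616 V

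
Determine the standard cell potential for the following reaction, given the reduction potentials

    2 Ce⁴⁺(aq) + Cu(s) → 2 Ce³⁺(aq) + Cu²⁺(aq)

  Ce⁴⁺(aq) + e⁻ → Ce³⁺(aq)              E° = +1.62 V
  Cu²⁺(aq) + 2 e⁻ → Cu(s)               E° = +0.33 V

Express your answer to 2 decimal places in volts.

+1.29 V

Ce⁴⁺(aq) gains electrons, so the Ce⁴⁺/Ce³⁺ couple is the cathode; the Cu²⁺/Cu couple is the anode.
E°cell = E°(cathode) − E°(anode) = +1.62 − (+0.33) = +1.29 V.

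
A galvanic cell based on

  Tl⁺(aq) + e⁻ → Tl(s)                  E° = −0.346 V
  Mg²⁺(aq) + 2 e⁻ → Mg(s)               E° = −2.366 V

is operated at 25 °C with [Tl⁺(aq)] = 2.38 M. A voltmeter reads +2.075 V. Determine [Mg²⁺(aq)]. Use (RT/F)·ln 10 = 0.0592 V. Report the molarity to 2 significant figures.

0.079 M

Tl⁺/Tl is the cathode (higher E°); E°cell = −0.346 − (−2.366) = +2.020 V with n = 2.
From the Nernst equation, log Q = n(E° − E)/0.0592 = 2·(+2.020 − (+2.075))/0.0592 = −1.858.
Balancing electrons gives 2 Tl⁺(aq) + Mg(s) → 2 Tl(s) + Mg²⁺(aq); thus Q = [Mg²⁺(aq)] / [Tl⁺(aq)]^2.
Solving for the unknown gives log [Mg²⁺(aq)] = −1.105, so [Mg²⁺(aq)] ≈ 0.079 M.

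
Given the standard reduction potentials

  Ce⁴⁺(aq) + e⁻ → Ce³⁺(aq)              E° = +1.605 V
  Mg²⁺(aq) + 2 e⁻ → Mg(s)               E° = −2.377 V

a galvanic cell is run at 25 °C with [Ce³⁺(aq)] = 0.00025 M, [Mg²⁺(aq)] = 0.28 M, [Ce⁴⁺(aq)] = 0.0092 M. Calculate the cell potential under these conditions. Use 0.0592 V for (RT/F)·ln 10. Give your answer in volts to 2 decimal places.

+4.09 V

The Ce⁴⁺/Ce³⁺ couple has the more positive E°, so it is the cathode; Mg²⁺/Mg is the anode.
E°cell = +1.605 − (−2.377) = +3.982 V, with n = 2 electrons transferred.
Balancing gives 2 Ce⁴⁺(aq) + Mg(s) → 2 Ce³⁺(aq) + Mg²⁺(aq); hence Q = ([Ce³⁺(aq)]^2·[Mg²⁺(aq)]) / [Ce⁴⁺(aq)]^2 = 0.000207 (log Q = −3.685).
Applying E = E° − (RT ln10/nF)·log Q gives +3.982 − (0.0592/2)(−3.685) = +4.09 V.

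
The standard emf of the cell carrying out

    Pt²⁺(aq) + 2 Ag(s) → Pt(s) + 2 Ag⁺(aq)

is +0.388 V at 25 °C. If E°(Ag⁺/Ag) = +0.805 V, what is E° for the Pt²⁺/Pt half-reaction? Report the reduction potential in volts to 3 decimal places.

In the reaction as written the Pt²⁺/Pt couple is reduced (cathode) and Ag⁺/Ag is oxidized (anode), so E°cell = E°(Pt²⁺/Pt) − E°(Ag⁺/Ag).
E°(Pt²⁺/Pt) = E°cell + E°(anode) = +0.388 + (+0.805) = +1.193 V.

+1.193 V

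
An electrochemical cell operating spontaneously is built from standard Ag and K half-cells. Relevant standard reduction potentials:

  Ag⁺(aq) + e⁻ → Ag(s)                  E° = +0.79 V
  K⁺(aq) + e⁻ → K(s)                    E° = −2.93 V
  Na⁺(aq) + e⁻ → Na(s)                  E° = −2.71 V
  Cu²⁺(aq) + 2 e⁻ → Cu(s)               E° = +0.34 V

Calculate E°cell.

The Ag⁺/Ag couple has the higher E°, so Ag ion is reduced (cathode) and K is oxidized (anode).
E°cell = E°(cathode) − E°(anode) = +0.79 − (−2.93) = +3.72 V.

+3.72 V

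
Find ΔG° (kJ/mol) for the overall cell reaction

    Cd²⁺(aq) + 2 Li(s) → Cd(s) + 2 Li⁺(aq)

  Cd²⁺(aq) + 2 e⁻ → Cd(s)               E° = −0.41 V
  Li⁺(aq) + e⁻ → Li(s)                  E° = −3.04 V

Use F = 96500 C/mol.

−508 kJ/mol

In the reaction as written Cd²⁺(aq) is reduced, so the Cd²⁺/Cd couple is the cathode and Li⁺/Li is the anode.
E°cell = −0.41 − (−3.04) = +2.63 V; balancing electrons gives n = 2.
ΔG° = −nFE°cell = −(2)(96500)(+2.63) J/mol = −508 kJ/mol.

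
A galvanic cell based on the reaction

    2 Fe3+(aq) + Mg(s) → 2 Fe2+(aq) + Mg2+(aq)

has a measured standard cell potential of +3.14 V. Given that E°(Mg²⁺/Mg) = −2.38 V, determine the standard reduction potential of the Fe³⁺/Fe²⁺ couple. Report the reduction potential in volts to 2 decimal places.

+0.76 V

In the reaction as written the Fe³⁺/Fe²⁺ couple is reduced (cathode) and Mg²⁺/Mg is oxidized (anode), so E°cell = E°(Fe³⁺/Fe²⁺) − E°(Mg²⁺/Mg).
E°(Fe³⁺/Fe²⁺) = E°cell + E°(anode) = +3.14 + (−2.38) = +0.76 V.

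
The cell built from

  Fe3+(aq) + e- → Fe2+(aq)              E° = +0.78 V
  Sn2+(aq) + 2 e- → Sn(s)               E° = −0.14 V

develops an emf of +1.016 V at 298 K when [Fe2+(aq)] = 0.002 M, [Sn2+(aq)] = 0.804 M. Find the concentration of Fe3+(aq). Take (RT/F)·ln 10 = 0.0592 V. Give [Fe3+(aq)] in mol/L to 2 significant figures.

0.075 M

The Fe³⁺/Fe²⁺ couple has the larger reduction potential, so it is the cathode: E°cell = +0.78 − (−0.14) = +0.92 V and n = 2.
Rearranging E = E° − (0.0592/n)·log Q gives log Q = 2(+0.92 − (+1.016))/0.0592 = −3.243.
Balancing electrons gives 2 Fe3+(aq) + Sn(s) → 2 Fe2+(aq) + Sn2+(aq); thus Q = ([Fe2+(aq)]^2·[Sn2+(aq)]) / [Fe3+(aq)]^2.
Substituting the known concentrations and solving, log [Fe3+(aq)] = −1.125 and [Fe3+(aq)] = 0.075 M.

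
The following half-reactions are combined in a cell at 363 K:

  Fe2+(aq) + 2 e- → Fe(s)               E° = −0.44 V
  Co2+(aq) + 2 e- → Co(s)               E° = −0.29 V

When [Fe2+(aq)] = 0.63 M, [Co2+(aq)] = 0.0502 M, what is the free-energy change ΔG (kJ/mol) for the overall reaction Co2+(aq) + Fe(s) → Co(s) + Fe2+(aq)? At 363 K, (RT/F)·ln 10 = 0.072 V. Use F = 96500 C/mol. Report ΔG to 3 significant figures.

−21.3 kJ/mol

The standard cell potential is −0.29 − (−0.44) = +0.15 V, with n = 2 electrons in the balanced equation.
Here Q = [Fe2+(aq)] / [Co2+(aq)] = 12.5 (log Q = 1.099), giving E = +0.15 − (0.072/2)·(1.099) = +0.1104 V.
Then ΔG = −nFE = −2 × 96500 × +0.1104 J/mol = −21.3 kJ/mol.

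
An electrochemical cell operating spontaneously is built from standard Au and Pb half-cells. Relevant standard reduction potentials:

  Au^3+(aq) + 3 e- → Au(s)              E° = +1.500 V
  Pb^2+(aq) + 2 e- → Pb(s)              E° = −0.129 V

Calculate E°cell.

+1.629 V

Of the two couples in this cell, the one with the more positive reduction potential is reduced at the cathode: here that is Au³⁺/Au (+1.500 V); Pb²⁺/Pb (−0.129 V) is the anode.
E°cell = E°(cathode) − E°(anode) = +1.500 − (−0.129) = +1.629 V.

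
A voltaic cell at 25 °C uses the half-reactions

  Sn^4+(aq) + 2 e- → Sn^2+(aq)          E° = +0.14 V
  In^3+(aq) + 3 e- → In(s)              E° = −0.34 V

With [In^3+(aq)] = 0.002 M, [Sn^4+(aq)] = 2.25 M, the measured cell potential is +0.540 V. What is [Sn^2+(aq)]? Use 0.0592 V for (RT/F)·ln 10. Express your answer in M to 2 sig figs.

1.3 M

With Sn⁴⁺/Sn²⁺ at the cathode and In³⁺/In at the anode, E°cell = +0.14 − (−0.34) = +0.48 V (n = 6).
Since E = E° − (0.0592/n)·log Q, log Q = n(E° − E)/0.0592 = −6.081.
For 3 Sn^4+(aq) + 2 In(s) → 3 Sn^2+(aq) + 2 In^3+(aq), the reaction quotient is Q = ([Sn^2+(aq)]^3·[In^3+(aq)]^2) / [Sn^4+(aq)]^3.
Isolating [Sn^2+(aq)] in Q = 10^{−6.081} yields log [Sn^2+(aq)] = 0.124, i.e. 1.3 M.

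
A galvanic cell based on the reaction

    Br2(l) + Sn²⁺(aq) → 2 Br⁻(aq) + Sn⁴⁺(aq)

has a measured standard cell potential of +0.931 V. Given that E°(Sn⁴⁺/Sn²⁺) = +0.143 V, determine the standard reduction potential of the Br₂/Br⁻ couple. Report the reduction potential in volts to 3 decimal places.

+1.074 V

In the reaction as written the Br₂/Br⁻ couple is reduced (cathode) and Sn⁴⁺/Sn²⁺ is oxidized (anode), so E°cell = E°(Br₂/Br⁻) − E°(Sn⁴⁺/Sn²⁺).
E°(Br₂/Br⁻) = E°cell + E°(anode) = +0.931 + (+0.143) = +1.074 V.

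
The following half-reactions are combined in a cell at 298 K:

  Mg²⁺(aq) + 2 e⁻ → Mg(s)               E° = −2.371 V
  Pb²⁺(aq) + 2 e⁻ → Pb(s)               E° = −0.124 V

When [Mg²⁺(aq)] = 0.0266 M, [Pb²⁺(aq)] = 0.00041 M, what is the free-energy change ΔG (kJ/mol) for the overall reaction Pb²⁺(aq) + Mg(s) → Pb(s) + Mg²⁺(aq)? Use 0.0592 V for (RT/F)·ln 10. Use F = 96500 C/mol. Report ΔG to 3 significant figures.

E°cell = −0.124 − (−2.371) = +2.247 V; the balanced reaction transfers n = 2 electrons.
The reaction quotient is [Mg²⁺(aq)] / [Pb²⁺(aq)] = 64.9; by Nernst, E = +2.247 − (0.0592/2)(1.812) = +2.1934 V.
ΔG = −nFE = −(2)(96500)(+2.1934) J/mol = −423 kJ/mol.

−423 kJ/mol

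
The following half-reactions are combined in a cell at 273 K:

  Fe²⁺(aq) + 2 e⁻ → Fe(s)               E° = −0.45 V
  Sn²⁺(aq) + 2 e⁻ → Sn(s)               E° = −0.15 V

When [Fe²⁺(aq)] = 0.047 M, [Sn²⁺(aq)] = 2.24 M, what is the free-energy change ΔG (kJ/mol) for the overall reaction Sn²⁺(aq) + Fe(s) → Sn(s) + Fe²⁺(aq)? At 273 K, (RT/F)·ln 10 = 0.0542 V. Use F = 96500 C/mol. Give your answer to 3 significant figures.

−66.7 kJ/mol

The standard cell potential is −0.15 − (−0.45) = +0.30 V, with n = 2 electrons in the balanced equation.
Here Q = [Fe²⁺(aq)] / [Sn²⁺(aq)] = 0.021 (log Q = −1.678), giving E = +0.30 − (0.0542/2)·(−1.678) = +0.3455 V.
ΔG = −nFE = −(2)(96500)(+0.3455) J/mol = −66.7 kJ/mol.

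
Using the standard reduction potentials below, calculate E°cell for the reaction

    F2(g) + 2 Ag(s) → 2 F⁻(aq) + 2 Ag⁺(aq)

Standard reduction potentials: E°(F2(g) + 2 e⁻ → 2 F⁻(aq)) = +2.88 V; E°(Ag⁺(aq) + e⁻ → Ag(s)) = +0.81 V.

+2.07 V

F2(g) gains electrons, so the F₂/F⁻ couple is the cathode; the Ag⁺/Ag couple is the anode.
E°cell = E°(cathode) − E°(anode) = +2.88 − (+0.81) = +2.07 V.
The positive value indicates the reaction is spontaneous as written.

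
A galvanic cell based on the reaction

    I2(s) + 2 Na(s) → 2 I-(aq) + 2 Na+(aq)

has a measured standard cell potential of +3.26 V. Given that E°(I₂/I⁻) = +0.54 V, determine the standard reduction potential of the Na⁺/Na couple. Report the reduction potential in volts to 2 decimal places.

In the reaction as written the I₂/I⁻ couple is reduced (cathode) and Na⁺/Na is oxidized (anode), so E°cell = E°(I₂/I⁻) − E°(Na⁺/Na).
E°(Na⁺/Na) = E°(cathode) − E°cell = +0.54 − (+3.26) = −2.72 V.

−2.72 V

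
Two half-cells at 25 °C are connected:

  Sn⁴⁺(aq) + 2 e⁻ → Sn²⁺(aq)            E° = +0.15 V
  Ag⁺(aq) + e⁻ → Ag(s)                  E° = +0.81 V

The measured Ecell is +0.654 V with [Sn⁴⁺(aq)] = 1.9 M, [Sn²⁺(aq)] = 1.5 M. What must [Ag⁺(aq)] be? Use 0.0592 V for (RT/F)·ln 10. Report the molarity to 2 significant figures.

The Ag⁺/Ag couple has the larger reduction potential, so it is the cathode: E°cell = +0.81 − (+0.15) = +0.66 V and n = 2.
Since E = E° − (0.0592/n)·log Q, log Q = n(E° − E)/0.0592 = 0.203.
The balanced reaction is 2 Ag⁺(aq) + Sn²⁺(aq) → 2 Ag(s) + Sn⁴⁺(aq), so Q = [Sn⁴⁺(aq)] / ([Ag⁺(aq)]^2·[Sn²⁺(aq)]).
Isolating [Ag⁺(aq)] in Q = 10^{0.203} yields log [Ag⁺(aq)] = −0.050, i.e. 0.89 M.

0.89 M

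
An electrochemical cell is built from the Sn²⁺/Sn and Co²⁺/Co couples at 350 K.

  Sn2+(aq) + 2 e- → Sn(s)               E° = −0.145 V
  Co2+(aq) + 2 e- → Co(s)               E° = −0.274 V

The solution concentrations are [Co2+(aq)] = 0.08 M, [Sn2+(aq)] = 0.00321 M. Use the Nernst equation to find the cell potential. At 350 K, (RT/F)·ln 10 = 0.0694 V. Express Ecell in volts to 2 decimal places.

The Sn²⁺/Sn couple has the more positive E°, so it is the cathode; Co²⁺/Co is the anode.
The standard potential is −0.145 − (−0.274) = +0.129 V and the balanced reaction transfers n = 2 electrons.
Balancing gives Sn2+(aq) + Co(s) → Sn(s) + Co2+(aq); hence Q = [Co2+(aq)] / [Sn2+(aq)] = 24.9 (log Q = 1.397).
By the Nernst equation, E = +0.129 − (0.0694/2)·(1.397) = +0.08 V.

+0.08 V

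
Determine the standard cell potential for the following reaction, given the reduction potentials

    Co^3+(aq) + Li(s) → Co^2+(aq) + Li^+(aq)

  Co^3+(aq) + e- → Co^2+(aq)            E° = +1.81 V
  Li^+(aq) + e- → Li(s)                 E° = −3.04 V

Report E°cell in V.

In the reaction as written, Co^3+(aq) is reduced (cathode) and Li^+(aq) is produced by oxidation at the anode.
E°cell = E°(cathode) − E°(anode) = +1.81 − (−3.04) = +4.85 V.

+4.85 V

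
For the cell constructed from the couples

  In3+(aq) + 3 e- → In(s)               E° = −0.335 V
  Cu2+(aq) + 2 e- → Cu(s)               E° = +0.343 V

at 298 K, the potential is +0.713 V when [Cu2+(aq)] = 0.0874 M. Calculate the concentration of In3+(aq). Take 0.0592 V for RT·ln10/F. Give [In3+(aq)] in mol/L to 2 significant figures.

Cu²⁺/Cu is the cathode (higher E°); E°cell = +0.343 − (−0.335) = +0.678 V with n = 6.
From the Nernst equation, log Q = n(E° − E)/0.0592 = 6·(+0.678 − (+0.713))/0.0592 = −3.547.
For 3 Cu2+(aq) + 2 In(s) → 3 Cu(s) + 2 In3+(aq), the reaction quotient is Q = [In3+(aq)]^2 / [Cu2+(aq)]^3.
Substituting the known concentrations and solving, log [In3+(aq)] = −3.361 and [In3+(aq)] = 0.00044 M.

0.00044 M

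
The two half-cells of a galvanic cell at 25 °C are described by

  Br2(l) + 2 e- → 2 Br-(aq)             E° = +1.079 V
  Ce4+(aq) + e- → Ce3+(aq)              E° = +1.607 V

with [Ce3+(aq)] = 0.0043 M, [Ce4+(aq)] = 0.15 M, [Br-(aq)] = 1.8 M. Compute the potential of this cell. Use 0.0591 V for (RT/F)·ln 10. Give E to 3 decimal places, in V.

+0.634 V

Since E°(Ce⁴⁺/Ce³⁺) > E°(Br₂/Br⁻), Ce⁴⁺/Ce³⁺ serves as the cathode.
E°cell = E°cat − E°an = +1.607 − (+1.079) = +0.528 V; n = 2.
For the overall reaction 2 Ce4+(aq) + 2 Br-(aq) → 2 Ce3+(aq) + Br2(l), Q = [Ce3+(aq)]^2 / ([Ce4+(aq)]^2·[Br-(aq)]^2) = 0.000254, giving log Q = −3.596.
E = E° − (0.0591/n)·log Q = +0.528 − (0.0591/2)(−3.596) = +0.634 V.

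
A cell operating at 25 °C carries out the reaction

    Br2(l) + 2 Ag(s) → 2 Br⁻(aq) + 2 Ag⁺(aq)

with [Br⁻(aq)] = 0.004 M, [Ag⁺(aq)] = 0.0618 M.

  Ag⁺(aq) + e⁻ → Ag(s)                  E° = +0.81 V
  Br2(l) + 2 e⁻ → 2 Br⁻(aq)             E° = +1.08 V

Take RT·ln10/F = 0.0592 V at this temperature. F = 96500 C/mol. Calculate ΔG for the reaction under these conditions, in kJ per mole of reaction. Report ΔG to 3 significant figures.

The standard cell potential is +1.08 − (+0.81) = +0.27 V, with n = 2 electrons in the balanced equation.
The reaction quotient is [Br⁻(aq)]^2·[Ag⁺(aq)]^2 = 6.11×10^−8; by Nernst, E = +0.27 − (0.0592/2)(−7.214) = +0.4835 V.
ΔG = −nFE = −(2)(96500)(+0.4835) J/mol = −93.3 kJ/mol.

−93.3 kJ/mol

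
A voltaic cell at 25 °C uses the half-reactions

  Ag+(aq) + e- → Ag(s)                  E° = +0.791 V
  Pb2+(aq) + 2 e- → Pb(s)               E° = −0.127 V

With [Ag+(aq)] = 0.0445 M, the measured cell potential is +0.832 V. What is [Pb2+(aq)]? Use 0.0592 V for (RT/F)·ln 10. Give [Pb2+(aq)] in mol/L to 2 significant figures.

1.6 M

With Ag⁺/Ag at the cathode and Pb²⁺/Pb at the anode, E°cell = +0.791 − (−0.127) = +0.918 V (n = 2).
Since E = E° − (0.0592/n)·log Q, log Q = n(E° − E)/0.0592 = 2.905.
Balancing electrons gives 2 Ag+(aq) + Pb(s) → 2 Ag(s) + Pb2+(aq); thus Q = [Pb2+(aq)] / [Ag+(aq)]^2.
Isolating [Pb2+(aq)] in Q = 10^{2.905} yields log [Pb2+(aq)] = 0.202, i.e. 1.6 M.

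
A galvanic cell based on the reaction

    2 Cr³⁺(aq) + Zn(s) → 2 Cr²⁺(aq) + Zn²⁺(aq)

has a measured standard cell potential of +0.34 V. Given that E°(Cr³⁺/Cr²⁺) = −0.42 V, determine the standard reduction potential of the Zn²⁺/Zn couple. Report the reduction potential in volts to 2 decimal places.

In the reaction as written the Cr³⁺/Cr²⁺ couple is reduced (cathode) and Zn²⁺/Zn is oxidized (anode), so E°cell = E°(Cr³⁺/Cr²⁺) − E°(Zn²⁺/Zn).
E°(Zn²⁺/Zn) = E°(cathode) − E°cell = −0.42 − (+0.34) = −0.76 V.

−0.76 V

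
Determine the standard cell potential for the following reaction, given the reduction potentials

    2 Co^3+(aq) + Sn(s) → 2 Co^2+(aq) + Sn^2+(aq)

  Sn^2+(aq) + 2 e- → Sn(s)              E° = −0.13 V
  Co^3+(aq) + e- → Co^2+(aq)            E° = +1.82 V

In the reaction as written, Co^3+(aq) is reduced (cathode) and Sn^2+(aq) is produced by oxidation at the anode.
E°cell = E°(cathode) − E°(anode) = +1.82 − (−0.13) = +1.95 V.
The positive value indicates the reaction is spontaneous as written.

+1.95 V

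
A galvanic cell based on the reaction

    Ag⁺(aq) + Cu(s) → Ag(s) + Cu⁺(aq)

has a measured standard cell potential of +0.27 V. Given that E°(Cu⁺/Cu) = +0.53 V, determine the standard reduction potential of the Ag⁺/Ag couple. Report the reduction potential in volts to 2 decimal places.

+0.80 V

In the reaction as written the Ag⁺/Ag couple is reduced (cathode) and Cu⁺/Cu is oxidized (anode), so E°cell = E°(Ag⁺/Ag) − E°(Cu⁺/Cu).
E°(Ag⁺/Ag) = E°cell + E°(anode) = +0.27 + (+0.53) = +0.80 V.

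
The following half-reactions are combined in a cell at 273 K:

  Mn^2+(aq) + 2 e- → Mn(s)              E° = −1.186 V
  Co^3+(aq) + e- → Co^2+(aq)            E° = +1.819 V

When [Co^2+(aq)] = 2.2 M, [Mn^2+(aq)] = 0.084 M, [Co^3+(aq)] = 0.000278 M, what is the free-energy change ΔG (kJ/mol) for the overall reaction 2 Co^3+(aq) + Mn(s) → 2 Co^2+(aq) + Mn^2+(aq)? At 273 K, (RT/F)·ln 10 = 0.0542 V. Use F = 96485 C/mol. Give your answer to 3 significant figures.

The standard cell potential is +1.819 − (−1.186) = +3.005 V, with n = 2 electrons in the balanced equation.
The reaction quotient is ([Co^2+(aq)]^2·[Mn^2+(aq)]) / [Co^3+(aq)]^2 = 5.26×10^6; by Nernst, E = +3.005 − (0.0542/2)(6.721) = +2.8229 V.
Finally ΔG = −nFE = −(2)(96485 C/mol)(+2.8229 V) = −545 kJ/mol.

−545 kJ/mol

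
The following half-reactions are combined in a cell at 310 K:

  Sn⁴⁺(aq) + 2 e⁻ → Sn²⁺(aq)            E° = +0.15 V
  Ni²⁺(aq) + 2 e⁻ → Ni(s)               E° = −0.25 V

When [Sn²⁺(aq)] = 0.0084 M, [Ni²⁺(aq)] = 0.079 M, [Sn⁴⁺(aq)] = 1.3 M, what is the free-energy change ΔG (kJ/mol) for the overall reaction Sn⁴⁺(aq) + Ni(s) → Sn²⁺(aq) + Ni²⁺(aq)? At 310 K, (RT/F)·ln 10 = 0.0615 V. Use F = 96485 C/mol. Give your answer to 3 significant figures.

The standard cell potential is +0.15 − (−0.25) = +0.40 V, with n = 2 electrons in the balanced equation.
The reaction quotient is ([Sn²⁺(aq)]·[Ni²⁺(aq)]) / [Sn⁴⁺(aq)] = 0.00051; by Nernst, E = +0.40 − (0.0615/2)(−3.292) = +0.5012 V.
Finally ΔG = −nFE = −(2)(96485 C/mol)(+0.5012 V) = −96.7 kJ/mol.

−96.7 kJ/mol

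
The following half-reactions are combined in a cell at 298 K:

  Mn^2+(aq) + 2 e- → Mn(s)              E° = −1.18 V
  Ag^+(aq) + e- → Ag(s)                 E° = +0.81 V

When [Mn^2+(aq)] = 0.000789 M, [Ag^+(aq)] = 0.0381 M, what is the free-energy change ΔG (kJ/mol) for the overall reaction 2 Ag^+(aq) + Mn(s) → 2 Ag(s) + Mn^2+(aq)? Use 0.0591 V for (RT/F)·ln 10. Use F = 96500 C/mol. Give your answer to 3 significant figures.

E°cell = +0.81 − (−1.18) = +1.99 V; the balanced reaction transfers n = 2 electrons.
The reaction quotient is [Mn^2+(aq)] / [Ag^+(aq)]^2 = 0.544; by Nernst, E = +1.99 − (0.0591/2)(−0.265) = +1.9978 V.
Finally ΔG = −nFE = −(2)(96500 C/mol)(+1.9978 V) = −386 kJ/mol.

−386 kJ/mol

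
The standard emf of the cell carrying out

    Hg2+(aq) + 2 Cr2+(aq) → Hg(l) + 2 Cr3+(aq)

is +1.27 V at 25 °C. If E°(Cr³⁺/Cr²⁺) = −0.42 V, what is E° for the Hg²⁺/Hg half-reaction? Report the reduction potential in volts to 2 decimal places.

+0.85 V

In the reaction as written the Hg²⁺/Hg couple is reduced (cathode) and Cr³⁺/Cr²⁺ is oxidized (anode), so E°cell = E°(Hg²⁺/Hg) − E°(Cr³⁺/Cr²⁺).
E°(Hg²⁺/Hg) = E°cell + E°(anode) = +1.27 + (−0.42) = +0.85 V.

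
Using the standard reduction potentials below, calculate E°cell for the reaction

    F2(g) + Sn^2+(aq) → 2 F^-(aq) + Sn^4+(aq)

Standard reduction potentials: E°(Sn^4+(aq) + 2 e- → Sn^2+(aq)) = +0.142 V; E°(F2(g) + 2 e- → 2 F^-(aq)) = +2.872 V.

+2.730 V

F2(g) gains electrons, so the F₂/F⁻ couple is the cathode; the Sn⁴⁺/Sn²⁺ couple is the anode.
E°cell = E°(cathode) − E°(anode) = +2.872 − (+0.142) = +2.730 V.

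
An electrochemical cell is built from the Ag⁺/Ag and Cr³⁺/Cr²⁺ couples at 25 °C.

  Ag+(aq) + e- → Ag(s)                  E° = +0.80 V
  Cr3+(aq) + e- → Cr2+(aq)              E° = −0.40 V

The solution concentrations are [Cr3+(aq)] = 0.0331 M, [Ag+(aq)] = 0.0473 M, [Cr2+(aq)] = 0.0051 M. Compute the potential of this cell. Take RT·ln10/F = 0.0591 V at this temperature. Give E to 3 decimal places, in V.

Ag⁺/Ag is reduced (cathode, E° = +0.80 V) and Cr³⁺/Cr²⁺ is oxidized (anode).
The standard potential is +0.80 − (−0.40) = +1.20 V and the balanced reaction transfers n = 1 electron.
Balancing gives Ag+(aq) + Cr2+(aq) → Ag(s) + Cr3+(aq); hence Q = [Cr3+(aq)] / ([Ag+(aq)]·[Cr2+(aq)]) = 137 (log Q = 2.137).
E = E° − (0.0591/n)·log Q = +1.20 − (0.0591/1)(2.137) = +1.074 V.

+1.074 V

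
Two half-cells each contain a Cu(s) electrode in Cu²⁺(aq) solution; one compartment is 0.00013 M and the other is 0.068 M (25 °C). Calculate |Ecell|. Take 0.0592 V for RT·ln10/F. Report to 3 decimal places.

0.080 V

For a concentration cell E°cell = 0, since both electrodes use the same couple.
The compartment with the higher Cu²⁺(aq) concentration (0.068 M) acts as the cathode; ions are reduced there and produced at the dilute (0.00013 M) anode.
With n = 2, Ecell = −(0.0592/2)·log([dilute]/[conc]) = −(0.0592/2)·log(0.00013/0.068) = +0.080 V.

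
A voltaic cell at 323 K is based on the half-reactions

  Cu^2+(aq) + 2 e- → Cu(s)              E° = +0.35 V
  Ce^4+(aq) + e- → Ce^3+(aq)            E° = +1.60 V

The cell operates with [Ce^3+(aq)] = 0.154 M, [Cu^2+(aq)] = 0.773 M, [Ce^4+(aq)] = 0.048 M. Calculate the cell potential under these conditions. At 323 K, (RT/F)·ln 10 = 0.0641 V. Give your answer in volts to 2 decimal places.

+1.22 V

Since E°(Ce⁴⁺/Ce³⁺) > E°(Cu²⁺/Cu), Ce⁴⁺/Ce³⁺ serves as the cathode.
E°cell = E°cat − E°an = +1.60 − (+0.35) = +1.25 V; n = 2.
The balanced reaction is 2 Ce^4+(aq) + Cu(s) → 2 Ce^3+(aq) + Cu^2+(aq), so Q = ([Ce^3+(aq)]^2·[Cu^2+(aq)]) / [Ce^4+(aq)]^2 = 7.96 and log Q = 0.901.
By the Nernst equation, E = +1.25 − (0.0641/2)·(0.901) = +1.22 V.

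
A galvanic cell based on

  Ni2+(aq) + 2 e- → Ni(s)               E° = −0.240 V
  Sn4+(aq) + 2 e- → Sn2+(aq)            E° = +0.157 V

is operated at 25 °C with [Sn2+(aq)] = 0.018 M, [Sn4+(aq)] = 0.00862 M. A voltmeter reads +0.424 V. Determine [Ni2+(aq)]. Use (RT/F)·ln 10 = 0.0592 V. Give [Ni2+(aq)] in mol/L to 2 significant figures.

0.059 M

The Sn⁴⁺/Sn²⁺ couple has the larger reduction potential, so it is the cathode: E°cell = +0.157 − (−0.240) = +0.397 V and n = 2.
Rearranging E = E° − (0.0592/n)·log Q gives log Q = 2(+0.397 − (+0.424))/0.0592 = −0.912.
Balancing electrons gives Sn4+(aq) + Ni(s) → Sn2+(aq) + Ni2+(aq); thus Q = ([Sn2+(aq)]·[Ni2+(aq)]) / [Sn4+(aq)].
Substituting the known concentrations and solving, log [Ni2+(aq)] = −1.232 and [Ni2+(aq)] = 0.059 M.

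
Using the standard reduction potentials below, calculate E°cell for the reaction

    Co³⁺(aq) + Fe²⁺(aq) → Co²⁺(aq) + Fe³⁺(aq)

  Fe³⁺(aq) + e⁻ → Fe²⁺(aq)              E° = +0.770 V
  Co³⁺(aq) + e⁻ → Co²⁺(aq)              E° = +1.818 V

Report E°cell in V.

+1.048 V

Co³⁺(aq) gains electrons, so the Co³⁺/Co²⁺ couple is the cathode; the Fe³⁺/Fe²⁺ couple is the anode.
E°cell = E°(cathode) − E°(anode) = +1.818 − (+0.770) = +1.048 V.
The positive value indicates the reaction is spontaneous as written.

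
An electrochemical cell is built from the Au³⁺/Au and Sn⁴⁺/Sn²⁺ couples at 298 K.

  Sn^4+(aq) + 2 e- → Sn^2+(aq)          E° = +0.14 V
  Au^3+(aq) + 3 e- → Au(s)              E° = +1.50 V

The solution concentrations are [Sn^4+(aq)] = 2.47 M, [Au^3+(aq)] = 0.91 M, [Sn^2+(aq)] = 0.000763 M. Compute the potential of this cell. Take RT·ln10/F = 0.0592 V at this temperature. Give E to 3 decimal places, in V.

+1.255 V

Since E°(Au³⁺/Au) > E°(Sn⁴⁺/Sn²⁺), Au³⁺/Au serves as the cathode.
The standard potential is +1.50 − (+0.14) = +1.36 V and the balanced reaction transfers n = 6 electrons.
The balanced reaction is 2 Au^3+(aq) + 3 Sn^2+(aq) → 2 Au(s) + 3 Sn^4+(aq), so Q = [Sn^4+(aq)]^3 / ([Au^3+(aq)]^2·[Sn^2+(aq)]^3) = 4.1×10^10 and log Q = 10.612.
By the Nernst equation, E = +1.36 − (0.0592/6)·(10.612) = +1.255 V.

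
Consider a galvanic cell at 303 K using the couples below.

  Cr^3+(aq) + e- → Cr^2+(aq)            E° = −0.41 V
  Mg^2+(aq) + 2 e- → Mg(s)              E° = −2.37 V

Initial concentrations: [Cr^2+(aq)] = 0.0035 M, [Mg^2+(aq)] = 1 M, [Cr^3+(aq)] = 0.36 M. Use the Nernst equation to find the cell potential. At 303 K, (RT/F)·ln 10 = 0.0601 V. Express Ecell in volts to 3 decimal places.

Cr³⁺/Cr²⁺ is reduced (cathode, E° = −0.41 V) and Mg²⁺/Mg is oxidized (anode).
The standard potential is −0.41 − (−2.37) = +1.96 V and the balanced reaction transfers n = 2 electrons.
For the overall reaction 2 Cr^3+(aq) + Mg(s) → 2 Cr^2+(aq) + Mg^2+(aq), Q = ([Cr^2+(aq)]^2·[Mg^2+(aq)]) / [Cr^3+(aq)]^2 = 9.45×10^−5, giving log Q = −4.024.
By the Nernst equation, E = +1.96 − (0.0601/2)·(−4.024) = +2.081 V.

+2.081 V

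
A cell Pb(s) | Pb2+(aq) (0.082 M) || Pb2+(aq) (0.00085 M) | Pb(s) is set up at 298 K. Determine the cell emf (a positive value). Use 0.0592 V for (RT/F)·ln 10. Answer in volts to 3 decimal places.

0.059 V

For a concentration cell E°cell = 0, since both electrodes use the same couple.
The compartment with the higher Pb2+(aq) concentration (0.082 M) acts as the cathode; ions are reduced there and produced at the dilute (0.00085 M) anode.
With n = 2, Ecell = −(0.0592/2)·log([dilute]/[conc]) = −(0.0592/2)·log(0.00085/0.082) = +0.059 V.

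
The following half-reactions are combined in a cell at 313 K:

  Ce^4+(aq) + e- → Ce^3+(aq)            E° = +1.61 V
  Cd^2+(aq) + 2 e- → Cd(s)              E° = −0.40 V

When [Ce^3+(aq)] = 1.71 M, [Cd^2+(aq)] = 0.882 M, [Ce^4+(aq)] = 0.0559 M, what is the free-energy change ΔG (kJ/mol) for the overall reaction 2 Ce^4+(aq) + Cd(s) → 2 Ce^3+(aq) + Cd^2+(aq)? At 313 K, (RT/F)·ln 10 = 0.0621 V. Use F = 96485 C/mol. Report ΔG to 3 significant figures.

E°cell = +1.61 − (−0.40) = +2.01 V; the balanced reaction transfers n = 2 electrons.
Here Q = ([Ce^3+(aq)]^2·[Cd^2+(aq)]) / [Ce^4+(aq)]^2 = 825 (log Q = 2.917), giving E = +2.01 − (0.0621/2)·(2.917) = +1.9194 V.
Finally ΔG = −nFE = −(2)(96485 C/mol)(+1.9194 V) = −370 kJ/mol.

−370 kJ/mol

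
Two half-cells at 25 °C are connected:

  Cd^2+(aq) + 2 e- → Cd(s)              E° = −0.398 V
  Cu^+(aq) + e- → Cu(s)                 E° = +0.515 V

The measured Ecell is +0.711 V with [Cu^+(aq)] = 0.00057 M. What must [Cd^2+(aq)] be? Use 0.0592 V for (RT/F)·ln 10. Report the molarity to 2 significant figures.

2.2 M

The Cu⁺/Cu couple has the larger reduction potential, so it is the cathode: E°cell = +0.515 − (−0.398) = +0.913 V and n = 2.
Rearranging E = E° − (0.0592/n)·log Q gives log Q = 2(+0.913 − (+0.711))/0.0592 = 6.824.
The balanced reaction is 2 Cu^+(aq) + Cd(s) → 2 Cu(s) + Cd^2+(aq), so Q = [Cd^2+(aq)] / [Cu^+(aq)]^2.
Substituting the known concentrations and solving, log [Cd^2+(aq)] = 0.336 and [Cd^2+(aq)] = 2.2 M.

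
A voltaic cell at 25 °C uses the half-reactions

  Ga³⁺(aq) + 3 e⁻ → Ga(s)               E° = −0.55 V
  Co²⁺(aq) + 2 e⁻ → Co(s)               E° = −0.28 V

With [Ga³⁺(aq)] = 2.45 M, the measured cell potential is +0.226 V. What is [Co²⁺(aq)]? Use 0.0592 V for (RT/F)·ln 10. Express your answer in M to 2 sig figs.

Co²⁺/Co is the cathode (higher E°); E°cell = −0.28 − (−0.55) = +0.27 V with n = 6.
Since E = E° − (0.0592/n)·log Q, log Q = n(E° − E)/0.0592 = 4.459.
The balanced reaction is 3 Co²⁺(aq) + 2 Ga(s) → 3 Co(s) + 2 Ga³⁺(aq), so Q = [Ga³⁺(aq)]^2 / [Co²⁺(aq)]^3.
Isolating [Co²⁺(aq)] in Q = 10^{4.459} yields log [Co²⁺(aq)] = −1.227, i.e. 0.059 M.

0.059 M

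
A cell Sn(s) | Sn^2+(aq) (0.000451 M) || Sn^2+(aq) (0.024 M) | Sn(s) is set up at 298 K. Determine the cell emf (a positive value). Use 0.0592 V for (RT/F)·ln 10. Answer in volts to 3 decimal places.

For a concentration cell E°cell = 0, since both electrodes use the same couple.
The compartment with the higher Sn^2+(aq) concentration (0.024 M) acts as the cathode; ions are reduced there and produced at the dilute (0.000451 M) anode.
With n = 2, Ecell = −(0.0592/2)·log([dilute]/[conc]) = −(0.0592/2)·log(0.000451/0.024) = +0.051 V.

0.051 V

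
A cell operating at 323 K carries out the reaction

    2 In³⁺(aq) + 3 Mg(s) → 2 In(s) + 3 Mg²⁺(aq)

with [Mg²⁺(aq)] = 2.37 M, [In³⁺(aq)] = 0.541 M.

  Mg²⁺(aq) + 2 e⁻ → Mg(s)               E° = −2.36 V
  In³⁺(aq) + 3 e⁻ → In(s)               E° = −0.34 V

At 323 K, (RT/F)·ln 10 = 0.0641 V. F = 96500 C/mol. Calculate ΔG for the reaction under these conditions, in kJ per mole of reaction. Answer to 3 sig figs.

−1160 kJ/mol

The standard cell potential is −0.34 − (−2.36) = +2.02 V, with n = 6 electrons in the balanced equation.
Q = [Mg²⁺(aq)]^3 / [In³⁺(aq)]^2 = 45.5, so log Q = 1.658 and E = +2.02 − (0.0641/6)(1.658) = +2.0023 V.
ΔG = −nFE = −(6)(96500)(+2.0023) J/mol = −1160 kJ/mol.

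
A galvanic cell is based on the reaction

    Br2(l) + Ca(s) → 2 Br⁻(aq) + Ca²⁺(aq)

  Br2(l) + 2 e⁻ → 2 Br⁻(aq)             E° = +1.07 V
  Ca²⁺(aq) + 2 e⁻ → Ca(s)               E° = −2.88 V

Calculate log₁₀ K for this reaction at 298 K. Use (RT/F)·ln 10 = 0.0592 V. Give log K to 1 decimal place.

log K = 133.4

The Br₂/Br⁻ couple is reduced (cathode); E°cell = +1.07 − (−2.88) = +3.95 V with n = 2.
At equilibrium E = 0, so log K = nE°cell / 0.0592 = (2)(+3.95) / 0.0592 = 133.4.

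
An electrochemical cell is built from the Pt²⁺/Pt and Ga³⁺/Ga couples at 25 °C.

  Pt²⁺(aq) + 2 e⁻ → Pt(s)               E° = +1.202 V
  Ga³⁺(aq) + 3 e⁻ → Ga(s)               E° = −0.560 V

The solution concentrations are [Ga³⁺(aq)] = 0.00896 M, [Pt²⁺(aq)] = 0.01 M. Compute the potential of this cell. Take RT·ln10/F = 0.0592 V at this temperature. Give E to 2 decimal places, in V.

Since E°(Pt²⁺/Pt) > E°(Ga³⁺/Ga), Pt²⁺/Pt serves as the cathode.
E°cell = E°cat − E°an = +1.202 − (−0.560) = +1.762 V; n = 6.
Balancing gives 3 Pt²⁺(aq) + 2 Ga(s) → 3 Pt(s) + 2 Ga³⁺(aq); hence Q = [Ga³⁺(aq)]^2 / [Pt²⁺(aq)]^3 = 80.3 (log Q = 1.905).
Applying E = E° − (RT ln10/nF)·log Q gives +1.762 − (0.0592/6)(1.905) = +1.74 V.

+1.74 V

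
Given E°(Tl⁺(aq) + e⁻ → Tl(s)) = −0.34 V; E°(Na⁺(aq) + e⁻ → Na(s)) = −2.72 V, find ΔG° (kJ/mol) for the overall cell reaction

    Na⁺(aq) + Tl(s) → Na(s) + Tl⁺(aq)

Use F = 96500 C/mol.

In the reaction as written Na⁺(aq) is reduced, so the Na⁺/Na couple is the cathode and Tl⁺/Tl is the anode.
E°cell = −2.72 − (−0.34) = −2.38 V; balancing electrons gives n = 1.
ΔG° = −nFE°cell = −(1)(96500)(−2.38) J/mol = +230 kJ/mol.

+230 kJ/mol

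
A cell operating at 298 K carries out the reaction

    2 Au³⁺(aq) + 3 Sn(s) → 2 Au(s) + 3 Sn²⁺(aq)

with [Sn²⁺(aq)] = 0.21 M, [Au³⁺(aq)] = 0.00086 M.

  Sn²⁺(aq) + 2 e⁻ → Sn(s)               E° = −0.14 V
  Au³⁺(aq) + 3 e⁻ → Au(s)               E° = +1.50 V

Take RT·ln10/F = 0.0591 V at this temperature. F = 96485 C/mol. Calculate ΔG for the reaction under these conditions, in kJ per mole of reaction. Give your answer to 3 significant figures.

−926 kJ/mol

The standard cell potential is +1.50 − (−0.14) = +1.64 V, with n = 6 electrons in the balanced equation.
The reaction quotient is [Sn²⁺(aq)]^3 / [Au³⁺(aq)]^2 = 1.25×10^4; by Nernst, E = +1.64 − (0.0591/6)(4.098) = +1.5996 V.
ΔG = −nFE = −(6)(96485)(+1.5996) J/mol = −926 kJ/mol.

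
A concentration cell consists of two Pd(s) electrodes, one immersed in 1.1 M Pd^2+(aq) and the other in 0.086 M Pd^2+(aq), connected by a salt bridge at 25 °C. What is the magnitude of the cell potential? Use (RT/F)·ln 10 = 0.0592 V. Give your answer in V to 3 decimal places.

For a concentration cell E°cell = 0, since both electrodes use the same couple.
The compartment with the higher Pd^2+(aq) concentration (1.1 M) acts as the cathode; ions are reduced there and produced at the dilute (0.086 M) anode.
With n = 2, Ecell = −(0.0592/2)·log([dilute]/[conc]) = −(0.0592/2)·log(0.086/1.1) = +0.033 V.

0.033 V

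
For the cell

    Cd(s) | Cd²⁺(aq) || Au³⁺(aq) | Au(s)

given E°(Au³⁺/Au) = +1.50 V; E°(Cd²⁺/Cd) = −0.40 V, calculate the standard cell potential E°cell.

+1.90 V

By convention the left-hand electrode in cell notation is the anode (oxidation) and the right-hand electrode is the cathode (reduction).
E°cell = E°(right) − E°(left) = +1.50 − (−0.40) = +1.90 V.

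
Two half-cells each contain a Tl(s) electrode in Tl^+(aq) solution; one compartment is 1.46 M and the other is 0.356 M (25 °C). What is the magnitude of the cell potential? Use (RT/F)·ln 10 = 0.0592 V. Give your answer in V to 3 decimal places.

For a concentration cell E°cell = 0, since both electrodes use the same couple.
The compartment with the higher Tl^+(aq) concentration (1.46 M) acts as the cathode; ions are reduced there and produced at the dilute (0.356 M) anode.
With n = 1, Ecell = −(0.0592/1)·log([dilute]/[conc]) = −(0.0592/1)·log(0.356/1.46) = +0.036 V.

0.036 V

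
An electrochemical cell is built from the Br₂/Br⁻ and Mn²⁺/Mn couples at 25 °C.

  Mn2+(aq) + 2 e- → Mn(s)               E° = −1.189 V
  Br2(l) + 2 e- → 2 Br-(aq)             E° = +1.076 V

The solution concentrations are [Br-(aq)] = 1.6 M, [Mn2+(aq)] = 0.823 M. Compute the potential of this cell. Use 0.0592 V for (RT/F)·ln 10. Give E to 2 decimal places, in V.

+2.26 V

Since E°(Br₂/Br⁻) > E°(Mn²⁺/Mn), Br₂/Br⁻ serves as the cathode.
E°cell = +1.076 − (−1.189) = +2.265 V, with n = 2 electrons transferred.
The balanced reaction is Br2(l) + Mn(s) → 2 Br-(aq) + Mn2+(aq), so Q = [Br-(aq)]^2·[Mn2+(aq)] = 2.11 and log Q = 0.324.
By the Nernst equation, E = +2.265 − (0.0592/2)·(0.324) = +2.26 V.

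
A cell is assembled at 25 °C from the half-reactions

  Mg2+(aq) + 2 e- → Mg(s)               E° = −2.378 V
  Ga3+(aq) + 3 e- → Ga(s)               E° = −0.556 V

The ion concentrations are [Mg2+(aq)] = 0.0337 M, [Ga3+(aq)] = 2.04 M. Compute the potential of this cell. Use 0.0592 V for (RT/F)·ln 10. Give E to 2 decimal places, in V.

+1.87 V

The Ga³⁺/Ga couple has the more positive E°, so it is the cathode; Mg²⁺/Mg is the anode.
E°cell = −0.556 − (−2.378) = +1.822 V, with n = 6 electrons transferred.
Balancing gives 2 Ga3+(aq) + 3 Mg(s) → 2 Ga(s) + 3 Mg2+(aq); hence Q = [Mg2+(aq)]^3 / [Ga3+(aq)]^2 = 9.2×10^−6 (log Q = −5.036).
E = E° − (0.0592/n)·log Q = +1.822 − (0.0592/6)(−5.036) = +1.87 V.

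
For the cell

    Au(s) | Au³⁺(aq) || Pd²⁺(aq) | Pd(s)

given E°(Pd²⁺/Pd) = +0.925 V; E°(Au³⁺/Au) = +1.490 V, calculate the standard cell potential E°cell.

−0.565 V

By convention the left-hand electrode in cell notation is the anode (oxidation) and the right-hand electrode is the cathode (reduction).
E°cell = E°(right) − E°(left) = +0.925 − (+1.490) = −0.565 V.
The negative sign shows that, as written, the cell would require an external voltage to drive the reaction.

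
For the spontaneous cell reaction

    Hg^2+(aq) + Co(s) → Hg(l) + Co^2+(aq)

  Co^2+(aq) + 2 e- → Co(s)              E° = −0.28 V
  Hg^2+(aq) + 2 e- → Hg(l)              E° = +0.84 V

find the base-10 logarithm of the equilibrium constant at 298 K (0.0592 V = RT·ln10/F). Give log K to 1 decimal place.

The Hg²⁺/Hg couple is reduced (cathode); E°cell = +0.84 − (−0.28) = +1.12 V with n = 2.
At equilibrium E = 0, so log K = nE°cell / 0.0592 = (2)(+1.12) / 0.0592 = 37.8.

log K = 37.8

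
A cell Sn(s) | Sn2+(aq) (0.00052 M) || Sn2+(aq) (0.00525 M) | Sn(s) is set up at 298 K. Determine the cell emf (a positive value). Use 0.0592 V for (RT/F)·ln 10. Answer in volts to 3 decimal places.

For a concentration cell E°cell = 0, since both electrodes use the same couple.
The compartment with the higher Sn2+(aq) concentration (0.00525 M) acts as the cathode; ions are reduced there and produced at the dilute (0.00052 M) anode.
With n = 2, Ecell = −(0.0592/2)·log([dilute]/[conc]) = −(0.0592/2)·log(0.00052/0.00525) = +0.030 V.

0.030 V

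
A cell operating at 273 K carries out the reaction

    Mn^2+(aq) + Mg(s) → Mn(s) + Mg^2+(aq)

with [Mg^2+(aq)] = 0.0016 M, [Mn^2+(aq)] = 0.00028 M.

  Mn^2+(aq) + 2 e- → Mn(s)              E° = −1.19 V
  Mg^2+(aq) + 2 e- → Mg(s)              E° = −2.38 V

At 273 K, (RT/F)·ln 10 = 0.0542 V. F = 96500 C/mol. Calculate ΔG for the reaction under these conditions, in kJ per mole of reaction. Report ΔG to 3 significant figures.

With Mn²⁺/Mn reduced at the cathode, E°cell = −1.19 − (−2.38) = +1.19 V and n = 2.
Here Q = [Mg^2+(aq)] / [Mn^2+(aq)] = 5.71 (log Q = 0.757), giving E = +1.19 − (0.0542/2)·(0.757) = +1.1695 V.
Then ΔG = −nFE = −2 × 96500 × +1.1695 J/mol = −226 kJ/mol.

−226 kJ/mol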